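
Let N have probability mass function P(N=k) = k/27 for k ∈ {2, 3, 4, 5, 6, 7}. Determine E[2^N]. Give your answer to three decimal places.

56.889

E[2^N] = Σ 2^n·P(N=n)
 = 4·2/27 + 8·1/9 + 16·4/27 + 32·5/27 + 64·2/9 + 128·7/27
 = 8/27 + 8/9 + 64/27 + 160/27 + 128/9 + 896/27
 = 512/9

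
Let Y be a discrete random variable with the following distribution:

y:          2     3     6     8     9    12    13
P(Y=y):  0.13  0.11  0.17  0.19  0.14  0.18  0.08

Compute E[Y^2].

E[Y^2] = Σ y^2·P(Y=y)
 = 4·0.13 + 9·0.11 + 36·0.17 + 64·0.19 + 81·0.14 + 144·0.18 + 169·0.08
 = 0.52 + 0.99 + 6.12 + 12.16 + 11.34 + 25.92 + 13.52
 = 70.57

70.57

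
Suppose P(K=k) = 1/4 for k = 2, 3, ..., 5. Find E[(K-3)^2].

E[(K-3)^2] = Σ (k-3)^2·P(K=k)
 = 1·1/4 + 0·1/4 + 1·1/4 + 4·1/4
 = 1/4 + 0 + 1/4 + 1
 = 3/2

1.5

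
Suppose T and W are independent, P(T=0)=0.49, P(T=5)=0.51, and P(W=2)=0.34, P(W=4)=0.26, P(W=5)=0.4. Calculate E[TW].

E[TW] = Σ_t Σ_w tw · P(T=t)P(W=w)
 = 0·0.1666 + 0·0.1274 + 0·0.196 + 10·0.1734 + 20·0.1326 + 25·0.204
 = 0 + 0 + 0 + 1.734 + 2.652 + 5.1
 = 9.486

9.486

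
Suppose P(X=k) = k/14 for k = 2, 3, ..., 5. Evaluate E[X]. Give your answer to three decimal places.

3.857

E[X] = Σ x·P(X=x)
 = 2·1/7 + 3·3/14 + 4·2/7 + 5·5/14
 = 2/7 + 9/14 + 8/7 + 25/14
 = 27/7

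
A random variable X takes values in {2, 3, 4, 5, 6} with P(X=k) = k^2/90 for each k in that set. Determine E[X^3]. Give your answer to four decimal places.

E[X^3] = Σ x^3·P(X=x)
 = 8·2/45 + 27·1/10 + 64·8/45 + 125·5/18 + 216·2/5
 = 16/45 + 27/10 + 512/45 + 625/18 + 432/5
 = 1220/9

135.5556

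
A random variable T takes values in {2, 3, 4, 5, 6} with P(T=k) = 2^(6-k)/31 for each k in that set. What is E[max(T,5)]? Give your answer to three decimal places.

E[max(T,5)] = Σ max(t,5)·P(T=t)
 = 5·16/31 + 5·8/31 + 5·4/31 + 5·2/31 + 6·1/31
 = 80/31 + 40/31 + 20/31 + 10/31 + 6/31
 = 156/31

5.032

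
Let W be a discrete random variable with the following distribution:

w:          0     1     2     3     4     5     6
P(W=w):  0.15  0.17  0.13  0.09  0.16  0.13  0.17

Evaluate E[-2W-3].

E[-2W-3] = Σ (-2w-3)·P(W=w)
 = (-3)·0.15 + (-5)·0.17 + (-7)·0.13 + (-9)·0.09 + (-11)·0.16 + (-13)·0.13 + (-15)·0.17
 = (-0.45) + (-0.85) + (-0.91) + (-0.81) + (-1.76) + (-1.69) + (-2.55)
 = -9.02

-9.02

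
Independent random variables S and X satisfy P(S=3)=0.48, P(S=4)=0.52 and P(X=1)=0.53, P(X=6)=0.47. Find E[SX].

E[SX] = Σ_s Σ_x sx · P(S=s)P(X=x)
 = 3·0.2544 + 18·0.2256 + 4·0.2756 + 24·0.2444
 = 0.7632 + 4.0608 + 1.1024 + 5.8656
 = 11.792

11.792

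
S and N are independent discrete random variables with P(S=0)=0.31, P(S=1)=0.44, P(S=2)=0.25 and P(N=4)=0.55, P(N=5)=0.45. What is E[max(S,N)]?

E[max(S,N)] = Σ_s Σ_n max(s,n) · P(S=s)P(N=n)
 = 4·0.1705 + 5·0.1395 + 4·0.242 + 5·0.198 + 4·0.1375 + 5·0.1125
 = 0.682 + 0.6975 + 0.968 + 0.99 + 0.55 + 0.5625
 = 4.45

4.45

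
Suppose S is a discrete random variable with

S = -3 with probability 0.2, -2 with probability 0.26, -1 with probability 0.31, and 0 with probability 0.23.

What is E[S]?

E[S] = Σ s·P(S=s)
 = (-3)·0.2 + (-2)·0.26 + (-1)·0.31 + 0·0.23
 = (-0.6) + (-0.52) + (-0.31) + 0
 = -1.43

-1.43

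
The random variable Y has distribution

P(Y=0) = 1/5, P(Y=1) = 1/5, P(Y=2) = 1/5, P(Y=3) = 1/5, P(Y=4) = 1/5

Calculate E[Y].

E[Y] = Σ y·P(Y=y)
 = 0·1/5 + 1·1/5 + 2·1/5 + 3·1/5 + 4·1/5
 = 0 + 1/5 + 2/5 + 3/5 + 4/5
 = 2

2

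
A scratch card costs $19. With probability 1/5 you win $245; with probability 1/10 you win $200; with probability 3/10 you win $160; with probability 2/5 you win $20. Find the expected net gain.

E[payout] = 245·1/5 + 200·1/10 + 160·3/10 + 20·2/5
 = 49 + 20 + 48 + 8
 = 125
Net = 125 - 19 = 106

106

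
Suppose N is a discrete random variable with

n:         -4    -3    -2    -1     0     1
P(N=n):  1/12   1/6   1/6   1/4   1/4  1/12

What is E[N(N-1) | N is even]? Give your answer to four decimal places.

P(N is even) = 1/12 + 1/6 + 1/4 = 1/2.
E[N(N-1) | N is even] = [20·1/12 + 6·1/6 + 0·1/4] / (1/2)
 = 8/3 / (1/2)
 = 16/3

5.3333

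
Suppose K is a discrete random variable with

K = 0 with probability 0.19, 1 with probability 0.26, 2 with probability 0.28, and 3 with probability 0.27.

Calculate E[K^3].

9.79

E[K^3] = Σ k^3·P(K=k)
 = 0·0.19 + 1·0.26 + 8·0.28 + 27·0.27
 = 0 + 0.26 + 2.24 + 7.29
 = 9.79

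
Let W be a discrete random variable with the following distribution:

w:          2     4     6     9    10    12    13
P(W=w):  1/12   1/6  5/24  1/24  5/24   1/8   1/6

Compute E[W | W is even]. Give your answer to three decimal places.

P(W is even) = 1/12 + 1/6 + 5/24 + 5/24 + 1/8 = 19/24.
E[W | W is even] = [2·1/12 + 4·1/6 + 6·5/24 + 10·5/24 + 12·1/8] / (19/24)
 = 17/3 / (19/24)
 = 136/19

7.158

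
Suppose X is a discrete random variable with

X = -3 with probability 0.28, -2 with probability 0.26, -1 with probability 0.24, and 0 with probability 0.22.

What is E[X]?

-1.6

E[X] = Σ x·P(X=x)
 = (-3)·0.28 + (-2)·0.26 + (-1)·0.24 + 0·0.22
 = (-0.84) + (-0.52) + (-0.24) + 0
 = -1.6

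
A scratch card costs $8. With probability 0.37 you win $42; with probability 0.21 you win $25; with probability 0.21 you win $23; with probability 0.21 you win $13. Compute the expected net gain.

E[payout] = 42·0.37 + 25·0.21 + 23·0.21 + 13·0.21
 = 15.54 + 5.25 + 4.83 + 2.73
 = 28.35
Net = 28.35 - 8 = 20.35

20.35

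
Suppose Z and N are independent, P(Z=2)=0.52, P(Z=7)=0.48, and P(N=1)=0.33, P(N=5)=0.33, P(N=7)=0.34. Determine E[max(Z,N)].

5.7988

E[max(Z,N)] = Σ_z Σ_n max(z,n) · P(Z=z)P(N=n)
 = 2·0.1716 + 5·0.1716 + 7·0.1768 + 7·0.1584 + 7·0.1584 + 7·0.1632
 = 0.3432 + 0.858 + 1.2376 + 1.1088 + 1.1088 + 1.1424
 = 5.7988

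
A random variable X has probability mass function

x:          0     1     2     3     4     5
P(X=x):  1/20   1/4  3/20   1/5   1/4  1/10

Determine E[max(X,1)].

E[max(X,1)] = Σ max(x,1)·P(X=x)
 = 1·1/20 + 1·1/4 + 2·3/20 + 3·1/5 + 4·1/4 + 5·1/10
 = 1/20 + 1/4 + 3/10 + 3/5 + 1 + 1/2
 = 27/10

2.7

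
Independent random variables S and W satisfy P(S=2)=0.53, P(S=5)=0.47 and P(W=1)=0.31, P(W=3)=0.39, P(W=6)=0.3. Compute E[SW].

E[SW] = Σ_s Σ_w sw · P(S=s)P(W=w)
 = 2·0.1643 + 6·0.2067 + 12·0.159 + 5·0.1457 + 15·0.1833 + 30·0.141
 = 0.3286 + 1.2402 + 1.908 + 0.7285 + 2.7495 + 4.23
 = 11.1848

11.1848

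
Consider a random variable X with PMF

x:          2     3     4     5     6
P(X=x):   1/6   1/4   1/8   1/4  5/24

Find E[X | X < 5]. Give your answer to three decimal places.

P(X < 5) = 1/6 + 1/4 + 1/8 = 13/24.
E[X | X < 5] = [2·1/6 + 3·1/4 + 4·1/8] / (13/24)
 = 19/12 / (13/24)
 = 38/13

2.923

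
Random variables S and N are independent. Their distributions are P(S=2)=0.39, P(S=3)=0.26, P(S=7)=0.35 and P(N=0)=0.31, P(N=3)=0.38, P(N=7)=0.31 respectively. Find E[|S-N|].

2.8502

E[|S-N|] = Σ_s Σ_n |s-n| · P(S=s)P(N=n)
 = 2·0.1209 + 1·0.1482 + 5·0.1209 + 3·0.0806 + 0·0.0988 + 4·0.0806 + 7·0.1085 + 4·0.133 + 0·0.1085
 = 0.2418 + 0.1482 + 0.6045 + 0.2418 + 0 + 0.3224 + 0.7595 + 0.532 + 0
 = 2.8502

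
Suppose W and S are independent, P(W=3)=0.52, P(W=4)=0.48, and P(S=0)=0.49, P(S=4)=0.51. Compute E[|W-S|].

E[|W-S|] = Σ_w Σ_s |w-s| · P(W=w)P(S=s)
 = 3·0.2548 + 1·0.2652 + 4·0.2352 + 0·0.2448
 = 0.7644 + 0.2652 + 0.9408 + 0
 = 1.9704

1.9704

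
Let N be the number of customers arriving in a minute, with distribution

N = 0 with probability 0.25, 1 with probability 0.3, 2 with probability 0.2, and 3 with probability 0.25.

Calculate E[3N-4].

0.35

E[3N-4] = Σ (3n-4)·P(N=n)
 = (-4)·0.25 + (-1)·0.3 + 2·0.2 + 5·0.25
 = (-1) + (-0.3) + 0.4 + 1.25
 = 0.35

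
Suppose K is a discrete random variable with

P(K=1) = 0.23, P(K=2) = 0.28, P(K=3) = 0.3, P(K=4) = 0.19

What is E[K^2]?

E[K^2] = Σ k^2·P(K=k)
 = 1·0.23 + 4·0.28 + 9·0.3 + 16·0.19
 = 0.23 + 1.12 + 2.7 + 3.04
 = 7.09

7.09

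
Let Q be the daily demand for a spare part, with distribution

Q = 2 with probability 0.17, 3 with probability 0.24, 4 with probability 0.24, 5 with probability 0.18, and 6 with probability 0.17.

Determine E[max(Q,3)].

E[max(Q,3)] = Σ max(q,3)·P(Q=q)
 = 3·0.17 + 3·0.24 + 4·0.24 + 5·0.18 + 6·0.17
 = 0.51 + 0.72 + 0.96 + 0.9 + 1.02
 = 4.11

4.11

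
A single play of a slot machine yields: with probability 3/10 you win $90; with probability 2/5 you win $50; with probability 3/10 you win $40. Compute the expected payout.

E[payout] = 90·3/10 + 50·2/5 + 40·3/10
 = 27 + 20 + 12
 = 59

59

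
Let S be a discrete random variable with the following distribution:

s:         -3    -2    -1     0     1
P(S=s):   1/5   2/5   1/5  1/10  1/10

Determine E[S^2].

E[S^2] = Σ s^2·P(S=s)
 = 9·1/5 + 4·2/5 + 1·1/5 + 0·1/10 + 1·1/10
 = 9/5 + 8/5 + 1/5 + 0 + 1/10
 = 37/10

3.7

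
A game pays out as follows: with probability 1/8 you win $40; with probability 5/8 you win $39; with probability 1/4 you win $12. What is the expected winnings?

32.375

E[payout] = 40·1/8 + 39·5/8 + 12·1/4
 = 5 + 195/8 + 3
 = 259/8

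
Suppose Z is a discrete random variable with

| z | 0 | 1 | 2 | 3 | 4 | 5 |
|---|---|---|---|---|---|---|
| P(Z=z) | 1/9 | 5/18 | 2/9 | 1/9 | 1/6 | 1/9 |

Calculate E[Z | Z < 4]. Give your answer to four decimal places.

1.4615

P(Z < 4) = 1/9 + 5/18 + 2/9 + 1/9 = 13/18.
E[Z | Z < 4] = [0·1/9 + 1·5/18 + 2·2/9 + 3·1/9] / (13/18)
 = 19/18 / (13/18)
 = 19/13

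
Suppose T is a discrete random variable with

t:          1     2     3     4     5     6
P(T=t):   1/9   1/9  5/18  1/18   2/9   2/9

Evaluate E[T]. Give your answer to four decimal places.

E[T] = Σ t·P(T=t)
 = 1·1/9 + 2·1/9 + 3·5/18 + 4·1/18 + 5·2/9 + 6·2/9
 = 1/9 + 2/9 + 5/6 + 2/9 + 10/9 + 4/3
 = 23/6

3.8333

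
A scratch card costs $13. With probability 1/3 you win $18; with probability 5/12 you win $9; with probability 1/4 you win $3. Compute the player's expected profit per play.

E[payout] = 18·1/3 + 9·5/12 + 3·1/4
 = 6 + 15/4 + 3/4
 = 21/2
Net = 21/2 - 13 = -5/2

-2.5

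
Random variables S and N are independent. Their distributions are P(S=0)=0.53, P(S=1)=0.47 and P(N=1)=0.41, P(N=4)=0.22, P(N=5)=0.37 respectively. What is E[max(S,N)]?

3.14

E[max(S,N)] = Σ_s Σ_n max(s,n) · P(S=s)P(N=n)
 = 1·0.2173 + 4·0.1166 + 5·0.1961 + 1·0.1927 + 4·0.1034 + 5·0.1739
 = 0.2173 + 0.4664 + 0.9805 + 0.1927 + 0.4136 + 0.8695
 = 3.14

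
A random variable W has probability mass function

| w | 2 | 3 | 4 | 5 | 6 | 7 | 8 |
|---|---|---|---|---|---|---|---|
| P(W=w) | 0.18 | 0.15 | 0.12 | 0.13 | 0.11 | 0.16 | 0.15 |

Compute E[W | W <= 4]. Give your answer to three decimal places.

2.867

P(W <= 4) = 0.18 + 0.15 + 0.12 = 0.45.
E[W | W <= 4] = [2·0.18 + 3·0.15 + 4·0.12] / 0.45
 = 1.29 / 0.45
 = 43/15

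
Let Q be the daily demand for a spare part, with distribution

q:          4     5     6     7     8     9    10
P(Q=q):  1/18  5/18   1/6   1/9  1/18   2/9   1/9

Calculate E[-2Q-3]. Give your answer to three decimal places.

E[-2Q-3] = Σ (-2q-3)·P(Q=q)
 = (-11)·1/18 + (-13)·5/18 + (-15)·1/6 + (-17)·1/9 + (-19)·1/18 + (-21)·2/9 + (-23)·1/9
 = (-11/18) + (-65/18) + (-5/2) + (-17/9) + (-19/18) + (-14/3) + (-23/9)
 = -152/9

-16.889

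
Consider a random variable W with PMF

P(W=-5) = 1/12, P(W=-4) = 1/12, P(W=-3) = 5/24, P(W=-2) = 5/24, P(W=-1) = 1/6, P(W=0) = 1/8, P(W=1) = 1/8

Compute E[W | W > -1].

0.5

P(W > -1) = 1/8 + 1/8 = 1/4.
E[W | W > -1] = [0·1/8 + 1·1/8] / (1/4)
 = 1/8 / (1/4)
 = 1/2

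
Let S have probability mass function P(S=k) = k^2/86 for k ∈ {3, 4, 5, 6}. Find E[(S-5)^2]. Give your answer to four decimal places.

1.0233

E[(S-5)^2] = Σ (s-5)^2·P(S=s)
 = 4·9/86 + 1·8/43 + 0·25/86 + 1·18/43
 = 18/43 + 8/43 + 0 + 18/43
 = 44/43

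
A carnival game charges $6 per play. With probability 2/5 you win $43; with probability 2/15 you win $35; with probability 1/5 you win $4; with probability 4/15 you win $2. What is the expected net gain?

E[payout] = 43·2/5 + 35·2/15 + 4·1/5 + 2·4/15
 = 86/5 + 14/3 + 4/5 + 8/15
 = 116/5
Net = 116/5 - 6 = 86/5

17.2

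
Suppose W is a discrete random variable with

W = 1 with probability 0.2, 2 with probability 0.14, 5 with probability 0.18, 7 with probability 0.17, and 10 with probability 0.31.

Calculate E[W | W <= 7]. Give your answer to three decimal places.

P(W <= 7) = 0.2 + 0.14 + 0.18 + 0.17 = 0.69.
E[W | W <= 7] = [1·0.2 + 2·0.14 + 5·0.18 + 7·0.17] / 0.69
 = 2.57 / 0.69
 = 257/69

3.725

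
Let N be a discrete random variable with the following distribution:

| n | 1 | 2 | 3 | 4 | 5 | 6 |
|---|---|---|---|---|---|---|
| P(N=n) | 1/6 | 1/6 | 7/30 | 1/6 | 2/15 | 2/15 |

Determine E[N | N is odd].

P(N is odd) = 1/6 + 7/30 + 2/15 = 8/15.
E[N | N is odd] = [1·1/6 + 3·7/30 + 5·2/15] / (8/15)
 = 23/15 / (8/15)
 = 23/8

2.875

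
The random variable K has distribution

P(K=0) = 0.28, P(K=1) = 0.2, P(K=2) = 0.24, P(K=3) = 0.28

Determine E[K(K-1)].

E[K(K-1)] = Σ k(k-1)·P(K=k)
 = 0·0.28 + 0·0.2 + 2·0.24 + 6·0.28
 = 0 + 0 + 0.48 + 1.68
 = 2.16

2.16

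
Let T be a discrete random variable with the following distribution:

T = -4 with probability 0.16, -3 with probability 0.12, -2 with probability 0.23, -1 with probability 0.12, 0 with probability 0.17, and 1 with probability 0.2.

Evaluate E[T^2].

4.88

E[T^2] = Σ t^2·P(T=t)
 = 16·0.16 + 9·0.12 + 4·0.23 + 1·0.12 + 0·0.17 + 1·0.2
 = 2.56 + 1.08 + 0.92 + 0.12 + 0 + 0.2
 = 4.88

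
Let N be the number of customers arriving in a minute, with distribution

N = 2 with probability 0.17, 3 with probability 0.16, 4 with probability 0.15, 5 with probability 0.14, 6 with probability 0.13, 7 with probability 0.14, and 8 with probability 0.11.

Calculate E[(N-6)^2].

5.48

E[(N-6)^2] = Σ (n-6)^2·P(N=n)
 = 16·0.17 + 9·0.16 + 4·0.15 + 1·0.14 + 0·0.13 + 1·0.14 + 4·0.11
 = 2.72 + 1.44 + 0.6 + 0.14 + 0 + 0.14 + 0.44
 = 5.48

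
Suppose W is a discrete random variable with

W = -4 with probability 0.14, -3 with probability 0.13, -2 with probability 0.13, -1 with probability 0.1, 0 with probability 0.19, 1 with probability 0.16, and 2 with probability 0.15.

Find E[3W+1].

-1.55

E[3W+1] = Σ (3w+1)·P(W=w)
 = (-11)·0.14 + (-8)·0.13 + (-5)·0.13 + (-2)·0.1 + 1·0.19 + 4·0.16 + 7·0.15
 = (-1.54) + (-1.04) + (-0.65) + (-0.2) + 0.19 + 0.64 + 1.05
 = -1.55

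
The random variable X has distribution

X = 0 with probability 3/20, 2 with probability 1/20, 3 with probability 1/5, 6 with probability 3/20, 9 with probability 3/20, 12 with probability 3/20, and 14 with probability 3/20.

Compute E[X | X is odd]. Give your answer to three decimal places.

P(X is odd) = 1/5 + 3/20 = 7/20.
E[X | X is odd] = [3·1/5 + 9·3/20] / (7/20)
 = 39/20 / (7/20)
 = 39/7

5.571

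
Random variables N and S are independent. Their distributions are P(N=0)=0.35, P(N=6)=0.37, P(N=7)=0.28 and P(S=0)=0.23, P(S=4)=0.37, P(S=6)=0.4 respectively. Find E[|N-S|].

E[|N-S|] = Σ_n Σ_s |n-s| · P(N=n)P(S=s)
 = 0·0.0805 + 4·0.1295 + 6·0.14 + 6·0.0851 + 2·0.1369 + 0·0.148 + 7·0.0644 + 3·0.1036 + 1·0.112
 = 0 + 0.518 + 0.84 + 0.5106 + 0.2738 + 0 + 0.4508 + 0.3108 + 0.112
 = 3.016

3.016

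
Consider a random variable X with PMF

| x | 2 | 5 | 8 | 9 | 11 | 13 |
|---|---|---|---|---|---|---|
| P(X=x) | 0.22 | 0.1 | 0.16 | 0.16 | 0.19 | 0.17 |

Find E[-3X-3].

E[-3X-3] = Σ (-3x-3)·P(X=x)
 = (-9)·0.22 + (-18)·0.1 + (-27)·0.16 + (-30)·0.16 + (-36)·0.19 + (-42)·0.17
 = (-1.98) + (-1.8) + (-4.32) + (-4.8) + (-6.84) + (-7.14)
 = -26.88

-26.88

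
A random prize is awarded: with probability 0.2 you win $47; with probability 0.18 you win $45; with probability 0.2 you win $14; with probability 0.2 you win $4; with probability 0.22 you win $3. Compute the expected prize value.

E[payout] = 47·0.2 + 45·0.18 + 14·0.2 + 4·0.2 + 3·0.22
 = 9.4 + 8.1 + 2.8 + 0.8 + 0.66
 = 21.76

21.76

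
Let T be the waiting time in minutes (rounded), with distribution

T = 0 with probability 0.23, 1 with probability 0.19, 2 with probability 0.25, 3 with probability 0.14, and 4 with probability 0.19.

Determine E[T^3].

E[T^3] = Σ t^3·P(T=t)
 = 0·0.23 + 1·0.19 + 8·0.25 + 27·0.14 + 64·0.19
 = 0 + 0.19 + 2 + 3.78 + 12.16
 = 18.13

18.13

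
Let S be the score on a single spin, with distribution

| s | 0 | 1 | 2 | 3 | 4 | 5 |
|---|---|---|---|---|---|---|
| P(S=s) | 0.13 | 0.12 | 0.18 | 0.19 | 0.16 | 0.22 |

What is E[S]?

2.79

E[S] = Σ s·P(S=s)
 = 0·0.13 + 1·0.12 + 2·0.18 + 3·0.19 + 4·0.16 + 5·0.22
 = 0 + 0.12 + 0.36 + 0.57 + 0.64 + 1.1
 = 2.79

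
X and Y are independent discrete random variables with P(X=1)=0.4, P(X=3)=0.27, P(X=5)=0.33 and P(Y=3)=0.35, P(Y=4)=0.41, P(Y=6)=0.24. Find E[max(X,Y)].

4.4963

E[max(X,Y)] = Σ_x Σ_y max(x,y) · P(X=x)P(Y=y)
 = 3·0.14 + 4·0.164 + 6·0.096 + 3·0.0945 + 4·0.1107 + 6·0.0648 + 5·0.1155 + 5·0.1353 + 6·0.0792
 = 0.42 + 0.656 + 0.576 + 0.2835 + 0.4428 + 0.3888 + 0.5775 + 0.6765 + 0.4752
 = 4.4963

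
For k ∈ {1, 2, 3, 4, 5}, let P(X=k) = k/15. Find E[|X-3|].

E[|X-3|] = Σ |x-3|·P(X=x)
 = 2·1/15 + 1·2/15 + 0·1/5 + 1·4/15 + 2·1/3
 = 2/15 + 2/15 + 0 + 4/15 + 2/3
 = 6/5

1.2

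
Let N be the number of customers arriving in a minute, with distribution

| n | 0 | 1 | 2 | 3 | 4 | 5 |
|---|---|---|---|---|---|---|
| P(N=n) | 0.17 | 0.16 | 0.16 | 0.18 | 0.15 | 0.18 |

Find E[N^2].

9.32

E[N^2] = Σ n^2·P(N=n)
 = 0·0.17 + 1·0.16 + 4·0.16 + 9·0.18 + 16·0.15 + 25·0.18
 = 0 + 0.16 + 0.64 + 1.62 + 2.4 + 4.5
 = 9.32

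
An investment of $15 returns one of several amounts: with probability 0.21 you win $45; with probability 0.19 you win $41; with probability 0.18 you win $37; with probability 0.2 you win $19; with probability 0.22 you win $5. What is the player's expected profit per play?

E[payout] = 45·0.21 + 41·0.19 + 37·0.18 + 19·0.2 + 5·0.22
 = 9.45 + 7.79 + 6.66 + 3.8 + 1.1
 = 28.8
Net = 28.8 - 15 = 13.8

13.8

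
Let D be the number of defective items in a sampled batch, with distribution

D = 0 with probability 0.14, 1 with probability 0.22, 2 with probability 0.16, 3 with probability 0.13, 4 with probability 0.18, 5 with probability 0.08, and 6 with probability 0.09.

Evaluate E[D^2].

10.15

E[D^2] = Σ d^2·P(D=d)
 = 0·0.14 + 1·0.22 + 4·0.16 + 9·0.13 + 16·0.18 + 25·0.08 + 36·0.09
 = 0 + 0.22 + 0.64 + 1.17 + 2.88 + 2 + 3.24
 = 10.15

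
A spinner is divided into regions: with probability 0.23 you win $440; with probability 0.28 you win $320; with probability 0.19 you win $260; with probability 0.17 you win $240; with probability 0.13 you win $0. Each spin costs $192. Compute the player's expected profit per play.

E[payout] = 440·0.23 + 320·0.28 + 260·0.19 + 240·0.17 + 0·0.13
 = 101.2 + 89.6 + 49.4 + 40.8 + 0
 = 281
Net = 281 - 192 = 89

89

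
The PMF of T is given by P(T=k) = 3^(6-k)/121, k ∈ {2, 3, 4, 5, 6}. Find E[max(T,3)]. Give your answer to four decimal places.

3.1488

E[max(T,3)] = Σ max(t,3)·P(T=t)
 = 3·81/121 + 3·27/121 + 4·9/121 + 5·3/121 + 6·1/121
 = 243/121 + 81/121 + 36/121 + 15/121 + 6/121
 = 381/121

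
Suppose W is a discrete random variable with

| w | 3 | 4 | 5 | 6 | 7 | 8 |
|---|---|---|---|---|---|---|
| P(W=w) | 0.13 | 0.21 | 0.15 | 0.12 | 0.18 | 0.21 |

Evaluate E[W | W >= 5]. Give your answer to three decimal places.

P(W >= 5) = 0.15 + 0.12 + 0.18 + 0.21 = 0.66.
E[W | W >= 5] = [5·0.15 + 6·0.12 + 7·0.18 + 8·0.21] / 0.66
 = 4.41 / 0.66
 = 147/22

6.682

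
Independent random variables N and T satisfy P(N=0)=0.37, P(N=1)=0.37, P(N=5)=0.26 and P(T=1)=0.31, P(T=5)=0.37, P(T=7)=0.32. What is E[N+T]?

E[N+T] = Σ_n Σ_t (n+t) · P(N=n)P(T=t)
 = 1·0.1147 + 5·0.1369 + 7·0.1184 + 2·0.1147 + 6·0.1369 + 8·0.1184 + 6·0.0806 + 10·0.0962 + 12·0.0832
 = 0.1147 + 0.6845 + 0.8288 + 0.2294 + 0.8214 + 0.9472 + 0.4836 + 0.962 + 0.9984
 = 6.07

6.07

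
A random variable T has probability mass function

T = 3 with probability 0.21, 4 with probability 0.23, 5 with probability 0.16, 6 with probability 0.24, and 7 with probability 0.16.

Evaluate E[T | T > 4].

P(T > 4) = 0.16 + 0.24 + 0.16 = 0.56.
E[T | T > 4] = [5·0.16 + 6·0.24 + 7·0.16] / 0.56
 = 3.36 / 0.56
 = 6

6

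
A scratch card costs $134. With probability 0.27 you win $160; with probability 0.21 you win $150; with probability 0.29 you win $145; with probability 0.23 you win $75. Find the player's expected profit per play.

0

E[payout] = 160·0.27 + 150·0.21 + 145·0.29 + 75·0.23
 = 43.2 + 31.5 + 42.05 + 17.25
 = 134
Net = 134 - 134 = 0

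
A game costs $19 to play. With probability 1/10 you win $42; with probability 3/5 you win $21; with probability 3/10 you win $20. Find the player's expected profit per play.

E[payout] = 42·1/10 + 21·3/5 + 20·3/10
 = 21/5 + 63/5 + 6
 = 114/5
Net = 114/5 - 19 = 19/5

3.8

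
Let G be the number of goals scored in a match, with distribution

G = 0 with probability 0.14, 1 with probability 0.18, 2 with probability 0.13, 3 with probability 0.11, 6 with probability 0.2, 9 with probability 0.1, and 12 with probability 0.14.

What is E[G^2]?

37.15

E[G^2] = Σ g^2·P(G=g)
 = 0·0.14 + 1·0.18 + 4·0.13 + 9·0.11 + 36·0.2 + 81·0.1 + 144·0.14
 = 0 + 0.18 + 0.52 + 0.99 + 7.2 + 8.1 + 20.16
 = 37.15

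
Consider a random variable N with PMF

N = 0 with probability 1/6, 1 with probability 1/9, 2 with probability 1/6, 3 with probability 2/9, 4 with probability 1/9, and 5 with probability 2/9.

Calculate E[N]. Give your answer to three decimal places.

2.667

E[N] = Σ n·P(N=n)
 = 0·1/6 + 1·1/9 + 2·1/6 + 3·2/9 + 4·1/9 + 5·2/9
 = 0 + 1/9 + 1/3 + 2/3 + 4/9 + 10/9
 = 8/3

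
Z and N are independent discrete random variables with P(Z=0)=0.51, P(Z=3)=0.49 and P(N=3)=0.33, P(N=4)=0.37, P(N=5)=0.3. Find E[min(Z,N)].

1.47

E[min(Z,N)] = Σ_z Σ_n min(z,n) · P(Z=z)P(N=n)
 = 0·0.1683 + 0·0.1887 + 0·0.153 + 3·0.1617 + 3·0.1813 + 3·0.147
 = 0 + 0 + 0 + 0.4851 + 0.5439 + 0.441
 = 1.47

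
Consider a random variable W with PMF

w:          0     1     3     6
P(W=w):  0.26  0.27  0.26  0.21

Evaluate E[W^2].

10.17

E[W^2] = Σ w^2·P(W=w)
 = 0·0.26 + 1·0.27 + 9·0.26 + 36·0.21
 = 0 + 0.27 + 2.34 + 7.56
 = 10.17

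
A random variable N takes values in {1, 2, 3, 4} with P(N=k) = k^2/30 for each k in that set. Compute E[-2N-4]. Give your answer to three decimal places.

E[-2N-4] = Σ (-2n-4)·P(N=n)
 = (-6)·1/30 + (-8)·2/15 + (-10)·3/10 + (-12)·8/15
 = (-1/5) + (-16/15) + (-3) + (-32/5)
 = -32/3

-10.667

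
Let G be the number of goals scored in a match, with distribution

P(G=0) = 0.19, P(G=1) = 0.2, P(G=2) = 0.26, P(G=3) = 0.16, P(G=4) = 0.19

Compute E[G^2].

E[G^2] = Σ g^2·P(G=g)
 = 0·0.19 + 1·0.2 + 4·0.26 + 9·0.16 + 16·0.19
 = 0 + 0.2 + 1.04 + 1.44 + 3.04
 = 5.72

5.72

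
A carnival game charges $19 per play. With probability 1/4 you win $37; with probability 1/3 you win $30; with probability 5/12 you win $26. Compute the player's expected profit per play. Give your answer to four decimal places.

E[payout] = 37·1/4 + 30·1/3 + 26·5/12
 = 37/4 + 10 + 65/6
 = 361/12
Net = 361/12 - 19 = 133/12

11.0833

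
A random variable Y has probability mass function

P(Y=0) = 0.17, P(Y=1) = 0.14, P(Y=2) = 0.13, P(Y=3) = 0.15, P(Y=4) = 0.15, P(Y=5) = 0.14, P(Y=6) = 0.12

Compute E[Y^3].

E[Y^3] = Σ y^3·P(Y=y)
 = 0·0.17 + 1·0.14 + 8·0.13 + 27·0.15 + 64·0.15 + 125·0.14 + 216·0.12
 = 0 + 0.14 + 1.04 + 4.05 + 9.6 + 17.5 + 25.92
 = 58.25

58.25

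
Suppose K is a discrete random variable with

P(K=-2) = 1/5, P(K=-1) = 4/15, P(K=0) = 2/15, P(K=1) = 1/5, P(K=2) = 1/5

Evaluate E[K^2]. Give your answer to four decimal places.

2.0667

E[K^2] = Σ k^2·P(K=k)
 = 4·1/5 + 1·4/15 + 0·2/15 + 1·1/5 + 4·1/5
 = 4/5 + 4/15 + 0 + 1/5 + 4/5
 = 31/15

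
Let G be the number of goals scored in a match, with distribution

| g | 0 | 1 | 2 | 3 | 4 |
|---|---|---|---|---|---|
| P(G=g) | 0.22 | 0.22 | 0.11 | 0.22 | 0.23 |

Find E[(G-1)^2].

E[(G-1)^2] = Σ (g-1)^2·P(G=g)
 = 1·0.22 + 0·0.22 + 1·0.11 + 4·0.22 + 9·0.23
 = 0.22 + 0 + 0.11 + 0.88 + 2.07
 = 3.28

3.28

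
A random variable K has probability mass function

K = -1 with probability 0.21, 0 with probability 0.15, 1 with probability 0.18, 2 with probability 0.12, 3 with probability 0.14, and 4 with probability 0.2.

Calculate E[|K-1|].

E[|K-1|] = Σ |k-1|·P(K=k)
 = 2·0.21 + 1·0.15 + 0·0.18 + 1·0.12 + 2·0.14 + 3·0.2
 = 0.42 + 0.15 + 0 + 0.12 + 0.28 + 0.6
 = 1.57

1.57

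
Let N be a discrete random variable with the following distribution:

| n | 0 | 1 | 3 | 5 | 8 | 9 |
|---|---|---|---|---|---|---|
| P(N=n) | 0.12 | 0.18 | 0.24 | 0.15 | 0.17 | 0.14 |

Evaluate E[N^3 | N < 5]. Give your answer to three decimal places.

P(N < 5) = 0.12 + 0.18 + 0.24 = 0.54.
E[N^3 | N < 5] = [0·0.12 + 1·0.18 + 27·0.24] / 0.54
 = 6.66 / 0.54
 = 37/3

12.333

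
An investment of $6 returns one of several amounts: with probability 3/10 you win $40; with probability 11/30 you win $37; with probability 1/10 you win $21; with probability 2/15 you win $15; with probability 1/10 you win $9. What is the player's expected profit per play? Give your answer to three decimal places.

E[payout] = 40·3/10 + 37·11/30 + 21·1/10 + 15·2/15 + 9·1/10
 = 12 + 407/30 + 21/10 + 2 + 9/10
 = 917/30
Net = 917/30 - 6 = 737/30

24.567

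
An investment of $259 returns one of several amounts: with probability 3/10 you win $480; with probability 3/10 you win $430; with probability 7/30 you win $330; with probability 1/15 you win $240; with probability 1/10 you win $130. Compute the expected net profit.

E[payout] = 480·3/10 + 430·3/10 + 330·7/30 + 240·1/15 + 130·1/10
 = 144 + 129 + 77 + 16 + 13
 = 379
Net = 379 - 259 = 120

120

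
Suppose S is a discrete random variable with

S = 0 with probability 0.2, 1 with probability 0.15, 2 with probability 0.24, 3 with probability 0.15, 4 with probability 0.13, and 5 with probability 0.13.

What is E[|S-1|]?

E[|S-1|] = Σ |s-1|·P(S=s)
 = 1·0.2 + 0·0.15 + 1·0.24 + 2·0.15 + 3·0.13 + 4·0.13
 = 0.2 + 0 + 0.24 + 0.3 + 0.39 + 0.52
 = 1.65

1.65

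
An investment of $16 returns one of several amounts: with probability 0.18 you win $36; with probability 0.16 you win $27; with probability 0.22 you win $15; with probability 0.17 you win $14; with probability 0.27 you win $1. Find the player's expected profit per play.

0.75

E[payout] = 36·0.18 + 27·0.16 + 15·0.22 + 14·0.17 + 1·0.27
 = 6.48 + 4.32 + 3.3 + 2.38 + 0.27
 = 16.75
Net = 16.75 - 16 = 0.75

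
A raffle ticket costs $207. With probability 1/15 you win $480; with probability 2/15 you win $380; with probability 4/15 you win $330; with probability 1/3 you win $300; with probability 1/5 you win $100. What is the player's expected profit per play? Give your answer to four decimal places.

E[payout] = 480·1/15 + 380·2/15 + 330·4/15 + 300·1/3 + 100·1/5
 = 32 + 152/3 + 88 + 100 + 20
 = 872/3
Net = 872/3 - 207 = 251/3

83.6667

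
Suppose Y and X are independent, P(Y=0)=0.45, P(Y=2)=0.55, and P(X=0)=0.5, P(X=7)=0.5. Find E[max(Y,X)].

4.05

E[max(Y,X)] = Σ_y Σ_x max(y,x) · P(Y=y)P(X=x)
 = 0·0.225 + 7·0.225 + 2·0.275 + 7·0.275
 = 0 + 1.575 + 0.55 + 1.925
 = 4.05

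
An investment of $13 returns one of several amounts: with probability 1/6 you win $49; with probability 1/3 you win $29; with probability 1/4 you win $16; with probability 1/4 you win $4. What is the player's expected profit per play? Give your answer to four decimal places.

E[payout] = 49·1/6 + 29·1/3 + 16·1/4 + 4·1/4
 = 49/6 + 29/3 + 4 + 1
 = 137/6
Net = 137/6 - 13 = 59/6

9.8333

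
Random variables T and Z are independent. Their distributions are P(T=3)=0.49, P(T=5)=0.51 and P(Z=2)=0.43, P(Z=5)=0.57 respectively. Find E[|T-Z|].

1.4272

E[|T-Z|] = Σ_t Σ_z |t-z| · P(T=t)P(Z=z)
 = 1·0.2107 + 2·0.2793 + 3·0.2193 + 0·0.2907
 = 0.2107 + 0.5586 + 0.6579 + 0
 = 1.4272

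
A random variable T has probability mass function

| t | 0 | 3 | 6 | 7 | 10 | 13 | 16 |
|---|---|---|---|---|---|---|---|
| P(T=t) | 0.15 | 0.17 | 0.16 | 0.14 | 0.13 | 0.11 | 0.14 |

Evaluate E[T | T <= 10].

5

P(T <= 10) = 0.15 + 0.17 + 0.16 + 0.14 + 0.13 = 0.75.
E[T | T <= 10] = [0·0.15 + 3·0.17 + 6·0.16 + 7·0.14 + 10·0.13] / 0.75
 = 3.75 / 0.75
 = 5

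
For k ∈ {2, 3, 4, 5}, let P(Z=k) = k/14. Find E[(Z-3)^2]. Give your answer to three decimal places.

E[(Z-3)^2] = Σ (z-3)^2·P(Z=z)
 = 1·1/7 + 0·3/14 + 1·2/7 + 4·5/14
 = 1/7 + 0 + 2/7 + 10/7
 = 13/7

1.857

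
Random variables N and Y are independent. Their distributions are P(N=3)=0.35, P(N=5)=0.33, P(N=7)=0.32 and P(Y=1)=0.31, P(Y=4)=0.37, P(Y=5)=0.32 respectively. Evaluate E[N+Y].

E[N+Y] = Σ_n Σ_y (n+y) · P(N=n)P(Y=y)
 = 4·0.1085 + 7·0.1295 + 8·0.112 + 6·0.1023 + 9·0.1221 + 10·0.1056 + 8·0.0992 + 11·0.1184 + 12·0.1024
 = 0.434 + 0.9065 + 0.896 + 0.6138 + 1.0989 + 1.056 + 0.7936 + 1.3024 + 1.2288
 = 8.33

8.33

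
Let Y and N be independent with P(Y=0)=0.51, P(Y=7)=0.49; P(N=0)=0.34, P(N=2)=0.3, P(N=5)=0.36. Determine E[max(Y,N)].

4.654

E[max(Y,N)] = Σ_y Σ_n max(y,n) · P(Y=y)P(N=n)
 = 0·0.1734 + 2·0.153 + 5·0.1836 + 7·0.1666 + 7·0.147 + 7·0.1764
 = 0 + 0.306 + 0.918 + 1.1662 + 1.029 + 1.2348
 = 4.654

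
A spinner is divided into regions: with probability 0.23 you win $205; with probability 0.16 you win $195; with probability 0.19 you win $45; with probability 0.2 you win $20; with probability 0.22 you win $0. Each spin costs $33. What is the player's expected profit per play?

E[payout] = 205·0.23 + 195·0.16 + 45·0.19 + 20·0.2 + 0·0.22
 = 47.15 + 31.2 + 8.55 + 4 + 0
 = 90.9
Net = 90.9 - 33 = 57.9

57.9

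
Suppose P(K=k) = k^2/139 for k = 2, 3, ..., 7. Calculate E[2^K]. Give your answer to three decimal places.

E[2^K] = Σ 2^k·P(K=k)
 = 4·4/139 + 8·9/139 + 16·16/139 + 32·25/139 + 64·36/139 + 128·49/139
 = 16/139 + 72/139 + 256/139 + 800/139 + 2304/139 + 6272/139
 = 9720/139

69.928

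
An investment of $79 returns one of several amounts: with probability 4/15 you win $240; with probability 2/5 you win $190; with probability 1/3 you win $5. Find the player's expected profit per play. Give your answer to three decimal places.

E[payout] = 240·4/15 + 190·2/5 + 5·1/3
 = 64 + 76 + 5/3
 = 425/3
Net = 425/3 - 79 = 188/3

62.667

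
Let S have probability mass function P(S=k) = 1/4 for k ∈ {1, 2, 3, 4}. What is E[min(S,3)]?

E[min(S,3)] = Σ min(s,3)·P(S=s)
 = 1·1/4 + 2·1/4 + 3·1/4 + 3·1/4
 = 1/4 + 1/2 + 3/4 + 3/4
 = 9/4

2.25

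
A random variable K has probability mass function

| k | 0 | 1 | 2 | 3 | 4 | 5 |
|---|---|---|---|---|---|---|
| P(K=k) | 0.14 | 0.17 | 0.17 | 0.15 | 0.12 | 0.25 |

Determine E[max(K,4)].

E[max(K,4)] = Σ max(k,4)·P(K=k)
 = 4·0.14 + 4·0.17 + 4·0.17 + 4·0.15 + 4·0.12 + 5·0.25
 = 0.56 + 0.68 + 0.68 + 0.6 + 0.48 + 1.25
 = 4.25

4.25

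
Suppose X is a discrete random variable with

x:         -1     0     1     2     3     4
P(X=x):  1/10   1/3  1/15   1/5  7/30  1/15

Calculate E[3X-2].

2

E[3X-2] = Σ (3x-2)·P(X=x)
 = (-5)·1/10 + (-2)·1/3 + 1·1/15 + 4·1/5 + 7·7/30 + 10·1/15
 = (-1/2) + (-2/3) + 1/15 + 4/5 + 49/30 + 2/3
 = 2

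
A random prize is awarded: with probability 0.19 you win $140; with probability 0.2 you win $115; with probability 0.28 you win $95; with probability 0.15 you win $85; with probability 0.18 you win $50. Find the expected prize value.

97.95

E[payout] = 140·0.19 + 115·0.2 + 95·0.28 + 85·0.15 + 50·0.18
 = 26.6 + 23 + 26.6 + 12.75 + 9
 = 97.95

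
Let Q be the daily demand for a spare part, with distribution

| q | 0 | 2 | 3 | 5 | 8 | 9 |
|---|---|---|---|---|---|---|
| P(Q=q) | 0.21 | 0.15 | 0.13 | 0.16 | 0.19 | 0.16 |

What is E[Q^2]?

E[Q^2] = Σ q^2·P(Q=q)
 = 0·0.21 + 4·0.15 + 9·0.13 + 25·0.16 + 64·0.19 + 81·0.16
 = 0 + 0.6 + 1.17 + 4 + 12.16 + 12.96
 = 30.89

30.89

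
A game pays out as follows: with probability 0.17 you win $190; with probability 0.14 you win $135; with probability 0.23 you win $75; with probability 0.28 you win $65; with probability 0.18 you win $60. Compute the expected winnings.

97.45

E[payout] = 190·0.17 + 135·0.14 + 75·0.23 + 65·0.28 + 60·0.18
 = 32.3 + 18.9 + 17.25 + 18.2 + 10.8
 = 97.45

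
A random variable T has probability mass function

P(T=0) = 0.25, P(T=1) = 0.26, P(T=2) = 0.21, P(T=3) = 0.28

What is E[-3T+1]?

E[-3T+1] = Σ (-3t+1)·P(T=t)
 = 1·0.25 + (-2)·0.26 + (-5)·0.21 + (-8)·0.28
 = 0.25 + (-0.52) + (-1.05) + (-2.24)
 = -3.56

-3.56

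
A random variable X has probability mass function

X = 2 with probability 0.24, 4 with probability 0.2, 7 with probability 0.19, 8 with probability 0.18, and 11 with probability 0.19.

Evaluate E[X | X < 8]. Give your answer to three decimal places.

P(X < 8) = 0.24 + 0.2 + 0.19 = 0.63.
E[X | X < 8] = [2·0.24 + 4·0.2 + 7·0.19] / 0.63
 = 2.61 / 0.63
 = 29/7

4.143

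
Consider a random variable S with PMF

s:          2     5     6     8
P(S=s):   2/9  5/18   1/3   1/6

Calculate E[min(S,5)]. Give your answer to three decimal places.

E[min(S,5)] = Σ min(s,5)·P(S=s)
 = 2·2/9 + 5·5/18 + 5·1/3 + 5·1/6
 = 4/9 + 25/18 + 5/3 + 5/6
 = 13/3

4.333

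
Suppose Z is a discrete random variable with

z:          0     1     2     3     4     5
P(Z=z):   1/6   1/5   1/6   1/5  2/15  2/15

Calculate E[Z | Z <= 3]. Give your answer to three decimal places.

P(Z <= 3) = 1/6 + 1/5 + 1/6 + 1/5 = 11/15.
E[Z | Z <= 3] = [0·1/6 + 1·1/5 + 2·1/6 + 3·1/5] / (11/15)
 = 17/15 / (11/15)
 = 17/11

1.545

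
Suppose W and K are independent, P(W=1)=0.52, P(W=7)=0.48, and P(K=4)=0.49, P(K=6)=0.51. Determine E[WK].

E[WK] = Σ_w Σ_k wk · P(W=w)P(K=k)
 = 4·0.2548 + 6·0.2652 + 28·0.2352 + 42·0.2448
 = 1.0192 + 1.5912 + 6.5856 + 10.2816
 = 19.4776

19.4776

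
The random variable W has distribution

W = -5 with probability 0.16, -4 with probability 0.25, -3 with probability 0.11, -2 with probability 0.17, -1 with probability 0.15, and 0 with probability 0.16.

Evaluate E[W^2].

E[W^2] = Σ w^2·P(W=w)
 = 25·0.16 + 16·0.25 + 9·0.11 + 4·0.17 + 1·0.15 + 0·0.16
 = 4 + 4 + 0.99 + 0.68 + 0.15 + 0
 = 9.82

9.82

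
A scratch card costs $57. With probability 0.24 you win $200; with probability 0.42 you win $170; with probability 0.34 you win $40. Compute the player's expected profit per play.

E[payout] = 200·0.24 + 170·0.42 + 40·0.34
 = 48 + 71.4 + 13.6
 = 133
Net = 133 - 57 = 76

76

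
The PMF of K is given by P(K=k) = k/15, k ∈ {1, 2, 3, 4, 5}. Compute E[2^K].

E[2^K] = Σ 2^k·P(K=k)
 = 2·1/15 + 4·2/15 + 8·1/5 + 16·4/15 + 32·1/3
 = 2/15 + 8/15 + 8/5 + 64/15 + 32/3
 = 86/5

17.2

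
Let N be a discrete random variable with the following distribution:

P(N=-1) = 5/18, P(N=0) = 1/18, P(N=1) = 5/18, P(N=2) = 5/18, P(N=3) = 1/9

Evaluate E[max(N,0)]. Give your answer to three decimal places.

E[max(N,0)] = Σ max(n,0)·P(N=n)
 = 0·5/18 + 0·1/18 + 1·5/18 + 2·5/18 + 3·1/9
 = 0 + 0 + 5/18 + 5/9 + 1/3
 = 7/6

1.167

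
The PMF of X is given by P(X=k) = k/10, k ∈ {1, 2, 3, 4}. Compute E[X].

3

E[X] = Σ x·P(X=x)
 = 1·1/10 + 2·1/5 + 3·3/10 + 4·2/5
 = 1/10 + 2/5 + 9/10 + 8/5
 = 3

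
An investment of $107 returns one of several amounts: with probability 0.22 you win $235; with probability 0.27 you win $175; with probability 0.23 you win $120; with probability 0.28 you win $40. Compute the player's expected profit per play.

30.75

E[payout] = 235·0.22 + 175·0.27 + 120·0.23 + 40·0.28
 = 51.7 + 47.25 + 27.6 + 11.2
 = 137.75
Net = 137.75 - 107 = 30.75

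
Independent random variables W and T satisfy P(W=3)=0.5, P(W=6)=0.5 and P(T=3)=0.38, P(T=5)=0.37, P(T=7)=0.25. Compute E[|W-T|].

E[|W-T|] = Σ_w Σ_t |w-t| · P(W=w)P(T=t)
 = 0·0.19 + 2·0.185 + 4·0.125 + 3·0.19 + 1·0.185 + 1·0.125
 = 0 + 0.37 + 0.5 + 0.57 + 0.185 + 0.125
 = 1.75

1.75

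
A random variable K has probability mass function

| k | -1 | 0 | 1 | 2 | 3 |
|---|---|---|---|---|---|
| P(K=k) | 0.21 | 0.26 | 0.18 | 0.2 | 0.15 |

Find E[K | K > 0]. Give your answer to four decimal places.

1.9434

P(K > 0) = 0.18 + 0.2 + 0.15 = 0.53.
E[K | K > 0] = [1·0.18 + 2·0.2 + 3·0.15] / 0.53
 = 1.03 / 0.53
 = 103/53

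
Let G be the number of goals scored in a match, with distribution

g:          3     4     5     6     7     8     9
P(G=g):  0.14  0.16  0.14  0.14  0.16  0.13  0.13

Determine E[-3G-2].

-19.79

E[-3G-2] = Σ (-3g-2)·P(G=g)
 = (-11)·0.14 + (-14)·0.16 + (-17)·0.14 + (-20)·0.14 + (-23)·0.16 + (-26)·0.13 + (-29)·0.13
 = (-1.54) + (-2.24) + (-2.38) + (-2.8) + (-3.68) + (-3.38) + (-3.77)
 = -19.79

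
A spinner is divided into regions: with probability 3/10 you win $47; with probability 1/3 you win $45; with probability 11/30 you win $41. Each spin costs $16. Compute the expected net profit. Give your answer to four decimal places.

E[payout] = 47·3/10 + 45·1/3 + 41·11/30
 = 141/10 + 15 + 451/30
 = 662/15
Net = 662/15 - 16 = 422/15

28.1333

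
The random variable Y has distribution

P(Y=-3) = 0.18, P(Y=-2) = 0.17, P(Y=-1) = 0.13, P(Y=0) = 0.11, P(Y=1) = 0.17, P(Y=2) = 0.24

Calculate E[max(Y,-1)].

E[max(Y,-1)] = Σ max(y,-1)·P(Y=y)
 = (-1)·0.18 + (-1)·0.17 + (-1)·0.13 + 0·0.11 + 1·0.17 + 2·0.24
 = (-0.18) + (-0.17) + (-0.13) + 0 + 0.17 + 0.48
 = 0.17

0.17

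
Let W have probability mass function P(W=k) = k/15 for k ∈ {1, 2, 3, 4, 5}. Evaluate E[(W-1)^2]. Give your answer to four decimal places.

E[(W-1)^2] = Σ (w-1)^2·P(W=w)
 = 0·1/15 + 1·2/15 + 4·1/5 + 9·4/15 + 16·1/3
 = 0 + 2/15 + 4/5 + 12/5 + 16/3
 = 26/3

8.6667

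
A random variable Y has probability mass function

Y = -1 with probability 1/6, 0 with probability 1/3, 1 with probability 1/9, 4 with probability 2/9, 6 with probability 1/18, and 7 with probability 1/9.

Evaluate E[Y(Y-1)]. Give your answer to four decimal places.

E[Y(Y-1)] = Σ y(y-1)·P(Y=y)
 = 2·1/6 + 0·1/3 + 0·1/9 + 12·2/9 + 30·1/18 + 42·1/9
 = 1/3 + 0 + 0 + 8/3 + 5/3 + 14/3
 = 28/3

9.3333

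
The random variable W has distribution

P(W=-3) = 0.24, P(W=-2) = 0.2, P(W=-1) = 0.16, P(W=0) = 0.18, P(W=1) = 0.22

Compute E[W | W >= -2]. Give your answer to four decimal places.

-0.4474

P(W >= -2) = 0.2 + 0.16 + 0.18 + 0.22 = 0.76.
E[W | W >= -2] = [(-2)·0.2 + (-1)·0.16 + 0·0.18 + 1·0.22] / 0.76
 = -0.34 / 0.76
 = -17/38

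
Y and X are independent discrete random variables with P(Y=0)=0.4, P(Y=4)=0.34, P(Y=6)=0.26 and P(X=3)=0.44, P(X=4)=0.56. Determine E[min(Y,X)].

2.136

E[min(Y,X)] = Σ_y Σ_x min(y,x) · P(Y=y)P(X=x)
 = 0·0.176 + 0·0.224 + 3·0.1496 + 4·0.1904 + 3·0.1144 + 4·0.1456
 = 0 + 0 + 0.4488 + 0.7616 + 0.3432 + 0.5824
 = 2.136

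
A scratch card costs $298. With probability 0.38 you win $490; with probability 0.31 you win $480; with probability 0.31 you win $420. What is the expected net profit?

167.2

E[payout] = 490·0.38 + 480·0.31 + 420·0.31
 = 186.2 + 148.8 + 130.2
 = 465.2
Net = 465.2 - 298 = 167.2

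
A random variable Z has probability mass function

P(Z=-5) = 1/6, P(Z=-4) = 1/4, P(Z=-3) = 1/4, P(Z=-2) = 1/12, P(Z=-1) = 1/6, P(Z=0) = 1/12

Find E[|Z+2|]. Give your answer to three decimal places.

1.583

E[|Z+2|] = Σ |z+2|·P(Z=z)
 = 3·1/6 + 2·1/4 + 1·1/4 + 0·1/12 + 1·1/6 + 2·1/12
 = 1/2 + 1/2 + 1/4 + 0 + 1/6 + 1/6
 = 19/12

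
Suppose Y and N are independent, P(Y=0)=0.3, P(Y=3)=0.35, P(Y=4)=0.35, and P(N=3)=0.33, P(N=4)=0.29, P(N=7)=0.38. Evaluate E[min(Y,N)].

E[min(Y,N)] = Σ_y Σ_n min(y,n) · P(Y=y)P(N=n)
 = 0·0.099 + 0·0.087 + 0·0.114 + 3·0.1155 + 3·0.1015 + 3·0.133 + 3·0.1155 + 4·0.1015 + 4·0.133
 = 0 + 0 + 0 + 0.3465 + 0.3045 + 0.399 + 0.3465 + 0.406 + 0.532
 = 2.3345

2.3345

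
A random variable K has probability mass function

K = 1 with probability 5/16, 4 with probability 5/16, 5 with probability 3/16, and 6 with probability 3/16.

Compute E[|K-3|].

1.875

E[|K-3|] = Σ |k-3|·P(K=k)
 = 2·5/16 + 1·5/16 + 2·3/16 + 3·3/16
 = 5/8 + 5/16 + 3/8 + 9/16
 = 15/8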